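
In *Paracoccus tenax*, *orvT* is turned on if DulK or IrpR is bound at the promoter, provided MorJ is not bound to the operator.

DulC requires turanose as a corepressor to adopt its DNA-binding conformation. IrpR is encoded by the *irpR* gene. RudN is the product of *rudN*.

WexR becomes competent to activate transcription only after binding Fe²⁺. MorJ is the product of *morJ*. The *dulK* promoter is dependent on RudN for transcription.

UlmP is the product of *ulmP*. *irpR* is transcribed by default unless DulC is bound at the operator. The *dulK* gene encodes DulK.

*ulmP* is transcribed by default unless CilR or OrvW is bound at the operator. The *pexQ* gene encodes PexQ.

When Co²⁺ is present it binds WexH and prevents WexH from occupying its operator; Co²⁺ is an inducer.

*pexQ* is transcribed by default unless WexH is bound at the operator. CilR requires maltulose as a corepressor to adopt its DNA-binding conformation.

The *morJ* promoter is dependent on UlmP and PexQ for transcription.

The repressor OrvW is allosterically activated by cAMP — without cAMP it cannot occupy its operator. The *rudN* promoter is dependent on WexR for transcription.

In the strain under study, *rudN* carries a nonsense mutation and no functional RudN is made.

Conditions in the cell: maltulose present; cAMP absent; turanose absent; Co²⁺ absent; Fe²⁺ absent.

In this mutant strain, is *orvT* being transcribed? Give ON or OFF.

ON

RudN is non-functional in this strain, so it has no effect.
Required activator RudN is absent, so *dulK* is not transcribed.
So DulK is not produced.
Maltulose is present, so CilR is active.
cAMP is absent, so OrvW is inactive.
With repressor CilR bound, *ulmP* is not transcribed.
So UlmP is not produced.
Co²⁺ is absent, so WexH is active.
With repressor WexH bound, *pexQ* is not transcribed.
So PexQ is not produced.
Required activator UlmP is absent, so *morJ* is not transcribed.
So MorJ is not produced.
Turanose is absent, so DulC is inactive.
With no repressor bound, *irpR* is transcribed.
So IrpR is produced and active.
Activator IrpR is present, so *orvT* is transcribed.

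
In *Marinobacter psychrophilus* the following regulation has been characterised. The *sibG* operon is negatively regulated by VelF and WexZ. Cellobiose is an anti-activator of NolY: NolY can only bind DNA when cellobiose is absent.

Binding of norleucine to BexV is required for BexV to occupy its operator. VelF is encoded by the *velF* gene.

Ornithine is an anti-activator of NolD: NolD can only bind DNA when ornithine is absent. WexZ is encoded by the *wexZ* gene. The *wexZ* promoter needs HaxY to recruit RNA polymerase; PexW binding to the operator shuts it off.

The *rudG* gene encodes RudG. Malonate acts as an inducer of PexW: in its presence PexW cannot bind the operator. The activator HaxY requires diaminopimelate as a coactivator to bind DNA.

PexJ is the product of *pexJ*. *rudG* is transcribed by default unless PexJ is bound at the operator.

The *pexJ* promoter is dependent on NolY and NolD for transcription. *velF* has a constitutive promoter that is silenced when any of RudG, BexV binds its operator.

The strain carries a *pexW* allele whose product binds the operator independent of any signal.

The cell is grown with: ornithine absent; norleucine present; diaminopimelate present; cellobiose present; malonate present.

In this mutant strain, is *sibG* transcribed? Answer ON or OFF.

Cellobiose is present, so NolY is inactive.
Ornithine is absent, so NolD is active.
Required activator NolY is absent, so *pexJ* is not transcribed.
So PexJ is not produced.
With no repressor bound, *rudG* is transcribed.
So RudG is produced and active.
Norleucine is present, so BexV is active.
With repressor RudG bound, *velF* is not transcribed.
So VelF is not produced.
PexW is constitutively active in this strain.
Diaminopimelate is present, so HaxY is active.
With repressor PexW bound, *wexZ* is not transcribed.
So WexZ is not produced.
With no repressor bound, *sibG* is transcribed.

ON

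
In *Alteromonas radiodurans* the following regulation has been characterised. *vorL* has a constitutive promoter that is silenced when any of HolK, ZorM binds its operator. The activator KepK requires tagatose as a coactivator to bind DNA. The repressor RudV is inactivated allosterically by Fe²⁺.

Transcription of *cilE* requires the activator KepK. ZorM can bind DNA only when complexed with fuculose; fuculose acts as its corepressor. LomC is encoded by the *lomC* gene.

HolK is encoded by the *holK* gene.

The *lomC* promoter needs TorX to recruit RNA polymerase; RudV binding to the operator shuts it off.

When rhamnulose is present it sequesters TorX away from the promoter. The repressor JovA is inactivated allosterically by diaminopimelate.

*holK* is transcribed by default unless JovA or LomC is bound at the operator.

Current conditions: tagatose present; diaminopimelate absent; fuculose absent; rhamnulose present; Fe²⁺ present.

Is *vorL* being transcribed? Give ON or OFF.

Diaminopimelate is absent, so JovA is active.
Rhamnulose is present, so TorX is inactive.
Fe²⁺ is present, so RudV is inactive.
Required activator TorX is absent, so *lomC* is not transcribed.
So LomC is not produced.
With repressor JovA bound, *holK* is not transcribed.
So HolK is not produced.
Fuculose is absent, so ZorM is inactive.
With no repressor bound, *vorL* is transcribed.

ON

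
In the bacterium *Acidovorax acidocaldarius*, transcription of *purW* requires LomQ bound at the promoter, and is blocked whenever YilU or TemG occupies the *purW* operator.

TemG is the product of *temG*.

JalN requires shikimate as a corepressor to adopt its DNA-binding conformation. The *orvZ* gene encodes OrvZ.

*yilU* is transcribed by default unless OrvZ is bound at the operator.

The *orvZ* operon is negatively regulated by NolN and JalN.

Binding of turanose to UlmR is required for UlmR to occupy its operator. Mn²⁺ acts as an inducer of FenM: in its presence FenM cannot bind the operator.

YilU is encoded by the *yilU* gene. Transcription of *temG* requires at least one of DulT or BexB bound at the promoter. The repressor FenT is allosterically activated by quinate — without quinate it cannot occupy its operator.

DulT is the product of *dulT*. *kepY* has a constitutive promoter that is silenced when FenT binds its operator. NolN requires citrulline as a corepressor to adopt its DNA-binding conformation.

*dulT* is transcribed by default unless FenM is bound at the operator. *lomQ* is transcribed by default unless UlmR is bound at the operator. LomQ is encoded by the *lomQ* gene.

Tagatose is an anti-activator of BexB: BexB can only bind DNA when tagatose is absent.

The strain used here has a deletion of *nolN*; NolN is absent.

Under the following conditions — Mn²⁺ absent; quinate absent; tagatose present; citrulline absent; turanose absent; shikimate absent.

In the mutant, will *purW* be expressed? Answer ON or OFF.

NolN is non-functional in this strain, so it has no effect.
Shikimate is absent, so JalN is inactive.
With no repressor bound, *orvZ* is transcribed.
So OrvZ is produced and active.
With repressor OrvZ bound, *yilU* is not transcribed.
So YilU is not produced.
Turanose is absent, so UlmR is inactive.
With no repressor bound, *lomQ* is transcribed.
So LomQ is produced and active.
Mn²⁺ is absent, so FenM is active.
With repressor FenM bound, *dulT* is not transcribed.
So DulT is not produced.
Tagatose is present, so BexB is inactive.
No activator is available at the *temG* promoter, so *temG* is not transcribed.
So TemG is not produced.
No repressor is bound and LomQ is active, so *purW* is transcribed.

ON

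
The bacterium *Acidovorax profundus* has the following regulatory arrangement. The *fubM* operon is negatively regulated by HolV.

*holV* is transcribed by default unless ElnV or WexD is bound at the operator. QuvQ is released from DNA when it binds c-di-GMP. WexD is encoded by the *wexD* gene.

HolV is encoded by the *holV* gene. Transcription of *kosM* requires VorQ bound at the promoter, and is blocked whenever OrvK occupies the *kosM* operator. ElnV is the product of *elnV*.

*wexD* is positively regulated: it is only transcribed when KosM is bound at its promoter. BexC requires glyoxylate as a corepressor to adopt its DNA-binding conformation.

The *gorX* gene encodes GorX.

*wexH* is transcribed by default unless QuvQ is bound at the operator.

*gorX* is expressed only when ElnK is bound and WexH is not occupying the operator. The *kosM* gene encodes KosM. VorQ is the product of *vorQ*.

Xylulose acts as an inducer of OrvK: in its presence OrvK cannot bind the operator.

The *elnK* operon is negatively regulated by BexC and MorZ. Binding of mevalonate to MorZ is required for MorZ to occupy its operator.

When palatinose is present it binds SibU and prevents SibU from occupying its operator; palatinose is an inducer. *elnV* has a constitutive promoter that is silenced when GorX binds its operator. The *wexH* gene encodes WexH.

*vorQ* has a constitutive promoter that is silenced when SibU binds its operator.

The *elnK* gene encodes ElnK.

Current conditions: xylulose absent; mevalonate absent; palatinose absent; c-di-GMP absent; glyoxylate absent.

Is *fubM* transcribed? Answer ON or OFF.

Glyoxylate is absent, so BexC is inactive.
Mevalonate is absent, so MorZ is inactive.
With no repressor bound, *elnK* is transcribed.
So ElnK is produced and active.
c-di-GMP is absent, so QuvQ is active.
With repressor QuvQ bound, *wexH* is not transcribed.
So WexH is not produced.
No repressor is bound and ElnK is active, so *gorX* is transcribed.
So GorX is produced and active.
With repressor GorX bound, *elnV* is not transcribed.
So ElnV is not produced.
Xylulose is absent, so OrvK is active.
Palatinose is absent, so SibU is active.
With repressor SibU bound, *vorQ* is not transcribed.
So VorQ is not produced.
With repressor OrvK bound, *kosM* is not transcribed.
So KosM is not produced.
Required activator KosM is absent, so *wexD* is not transcribed.
So WexD is not produced.
With no repressor bound, *holV* is transcribed.
So HolV is produced and active.
With repressor HolV bound, *fubM* is not transcribed.

OFF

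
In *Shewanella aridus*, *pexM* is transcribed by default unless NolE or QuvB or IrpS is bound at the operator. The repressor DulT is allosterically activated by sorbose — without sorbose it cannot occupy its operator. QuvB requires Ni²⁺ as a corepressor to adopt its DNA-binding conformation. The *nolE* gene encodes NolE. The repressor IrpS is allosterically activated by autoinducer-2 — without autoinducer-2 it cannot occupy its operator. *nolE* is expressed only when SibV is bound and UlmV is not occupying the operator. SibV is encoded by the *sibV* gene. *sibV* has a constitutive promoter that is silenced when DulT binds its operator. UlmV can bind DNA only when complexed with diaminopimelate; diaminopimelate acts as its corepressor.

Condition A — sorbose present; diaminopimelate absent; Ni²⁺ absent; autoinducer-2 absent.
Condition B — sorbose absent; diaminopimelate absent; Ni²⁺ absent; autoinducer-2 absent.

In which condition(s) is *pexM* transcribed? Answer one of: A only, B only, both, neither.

Condition A:
Sorbose is present, so DulT is active.
With repressor DulT bound, *sibV* is not transcribed.
So SibV is not produced.
Diaminopimelate is absent, so UlmV is inactive.
Required activator SibV is absent, so *nolE* is not transcribed.
So NolE is not produced.
Ni²⁺ is absent, so QuvB is inactive.
Autoinducer-2 is absent, so IrpS is inactive.
With no repressor bound, *pexM* is transcribed.
→ *pexM* is ON in A.
Condition B:
Sorbose is absent, so DulT is inactive.
With no repressor bound, *sibV* is transcribed.
So SibV is produced and active.
Diaminopimelate is absent, so UlmV is inactive.
No repressor is bound and SibV is active, so *nolE* is transcribed.
So NolE is produced and active.
Ni²⁺ is absent, so QuvB is inactive.
Autoinducer-2 is absent, so IrpS is inactive.
With repressor NolE bound, *pexM* is not transcribed.
→ *pexM* is OFF in B.

A only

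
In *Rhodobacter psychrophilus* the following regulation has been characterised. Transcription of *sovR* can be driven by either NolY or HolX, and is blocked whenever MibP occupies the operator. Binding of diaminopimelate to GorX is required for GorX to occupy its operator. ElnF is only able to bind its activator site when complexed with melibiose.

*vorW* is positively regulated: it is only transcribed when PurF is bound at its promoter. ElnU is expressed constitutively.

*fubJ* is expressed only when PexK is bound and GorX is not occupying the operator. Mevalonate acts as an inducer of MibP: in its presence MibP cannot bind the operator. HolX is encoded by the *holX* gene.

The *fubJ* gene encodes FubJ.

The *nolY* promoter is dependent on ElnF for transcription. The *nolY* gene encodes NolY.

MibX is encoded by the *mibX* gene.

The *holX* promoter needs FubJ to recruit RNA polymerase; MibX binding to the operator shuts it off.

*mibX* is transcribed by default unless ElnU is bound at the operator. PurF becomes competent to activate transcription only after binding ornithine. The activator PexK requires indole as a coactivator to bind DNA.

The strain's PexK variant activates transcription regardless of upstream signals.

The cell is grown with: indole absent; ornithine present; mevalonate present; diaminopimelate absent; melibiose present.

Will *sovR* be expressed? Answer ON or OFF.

ON

Melibiose is present, so ElnF is active.
No repressor is bound and ElnF is active, so *nolY* is transcribed.
So NolY is produced and active.
Mevalonate is present, so MibP is inactive.
PexK is constitutively active in this strain.
Diaminopimelate is absent, so GorX is inactive.
No repressor is bound and PexK is active, so *fubJ* is transcribed.
So FubJ is produced and active.
ElnU is produced constitutively and is active.
With repressor ElnU bound, *mibX* is not transcribed.
So MibX is not produced.
No repressor is bound and FubJ is active, so *holX* is transcribed.
So HolX is produced and active.
Activator NolY is present, so *sovR* is transcribed.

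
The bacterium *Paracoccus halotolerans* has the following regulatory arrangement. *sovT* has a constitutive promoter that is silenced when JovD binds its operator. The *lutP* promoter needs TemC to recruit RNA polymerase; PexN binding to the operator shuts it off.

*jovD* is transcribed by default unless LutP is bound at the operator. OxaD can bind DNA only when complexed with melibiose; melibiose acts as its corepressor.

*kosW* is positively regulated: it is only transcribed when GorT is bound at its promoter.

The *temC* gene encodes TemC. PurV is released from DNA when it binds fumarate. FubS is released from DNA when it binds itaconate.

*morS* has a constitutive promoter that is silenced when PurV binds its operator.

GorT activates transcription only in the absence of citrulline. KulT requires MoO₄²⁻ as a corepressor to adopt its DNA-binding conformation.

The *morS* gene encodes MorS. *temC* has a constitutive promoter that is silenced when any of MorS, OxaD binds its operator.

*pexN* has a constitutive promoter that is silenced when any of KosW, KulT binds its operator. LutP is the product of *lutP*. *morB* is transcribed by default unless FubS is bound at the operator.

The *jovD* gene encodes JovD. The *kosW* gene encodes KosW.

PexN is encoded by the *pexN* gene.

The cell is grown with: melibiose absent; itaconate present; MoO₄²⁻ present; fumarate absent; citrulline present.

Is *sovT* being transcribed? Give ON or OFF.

Fumarate is absent, so PurV is active.
With repressor PurV bound, *morS* is not transcribed.
So MorS is not produced.
Melibiose is absent, so OxaD is inactive.
With no repressor bound, *temC* is transcribed.
So TemC is produced and active.
Citrulline is present, so GorT is inactive.
Required activator GorT is absent, so *kosW* is not transcribed.
So KosW is not produced.
MoO₄²⁻ is present, so KulT is active.
With repressor KulT bound, *pexN* is not transcribed.
So PexN is not produced.
No repressor is bound and TemC is active, so *lutP* is transcribed.
So LutP is produced and active.
With repressor LutP bound, *jovD* is not transcribed.
So JovD is not produced.
With no repressor bound, *sovT* is transcribed.

ON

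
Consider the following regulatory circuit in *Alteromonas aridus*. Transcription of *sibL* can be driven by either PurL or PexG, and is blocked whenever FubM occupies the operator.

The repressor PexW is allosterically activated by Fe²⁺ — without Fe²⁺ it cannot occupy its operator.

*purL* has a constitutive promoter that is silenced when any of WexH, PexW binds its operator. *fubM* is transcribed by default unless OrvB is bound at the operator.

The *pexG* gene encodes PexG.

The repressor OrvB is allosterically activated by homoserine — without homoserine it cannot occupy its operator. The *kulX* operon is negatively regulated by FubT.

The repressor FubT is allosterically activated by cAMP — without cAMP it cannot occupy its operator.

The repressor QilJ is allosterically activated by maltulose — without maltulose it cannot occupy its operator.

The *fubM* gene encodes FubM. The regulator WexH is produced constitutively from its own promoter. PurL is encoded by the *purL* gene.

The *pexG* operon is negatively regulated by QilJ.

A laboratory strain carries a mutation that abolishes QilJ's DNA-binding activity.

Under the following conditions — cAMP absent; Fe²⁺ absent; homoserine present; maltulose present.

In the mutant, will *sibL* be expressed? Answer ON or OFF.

ON

WexH is produced constitutively and is active.
Fe²⁺ is absent, so PexW is inactive.
With repressor WexH bound, *purL* is not transcribed.
So PurL is not produced.
QilJ is non-functional in this strain, so it has no effect.
With no repressor bound, *pexG* is transcribed.
So PexG is produced and active.
Homoserine is present, so OrvB is active.
With repressor OrvB bound, *fubM* is not transcribed.
So FubM is not produced.
Activator PexG is present, so *sibL* is transcribed.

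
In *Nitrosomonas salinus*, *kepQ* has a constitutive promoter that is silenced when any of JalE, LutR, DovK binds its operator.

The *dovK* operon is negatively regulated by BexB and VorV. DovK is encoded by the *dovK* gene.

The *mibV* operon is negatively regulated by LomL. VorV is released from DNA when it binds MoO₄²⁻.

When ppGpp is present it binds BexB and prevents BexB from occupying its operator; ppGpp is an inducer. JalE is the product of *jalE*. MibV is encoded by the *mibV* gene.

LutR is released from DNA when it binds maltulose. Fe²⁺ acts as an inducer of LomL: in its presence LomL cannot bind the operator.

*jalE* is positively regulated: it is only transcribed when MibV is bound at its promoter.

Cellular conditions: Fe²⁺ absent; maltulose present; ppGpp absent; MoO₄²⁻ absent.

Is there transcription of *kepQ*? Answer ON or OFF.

ON

Fe²⁺ is absent, so LomL is active.
With repressor LomL bound, *mibV* is not transcribed.
So MibV is not produced.
Required activator MibV is absent, so *jalE* is not transcribed.
So JalE is not produced.
Maltulose is present, so LutR is inactive.
ppGpp is absent, so BexB is active.
MoO₄²⁻ is absent, so VorV is active.
With repressor BexB bound, *dovK* is not transcribed.
So DovK is not produced.
With no repressor bound, *kepQ* is transcribed.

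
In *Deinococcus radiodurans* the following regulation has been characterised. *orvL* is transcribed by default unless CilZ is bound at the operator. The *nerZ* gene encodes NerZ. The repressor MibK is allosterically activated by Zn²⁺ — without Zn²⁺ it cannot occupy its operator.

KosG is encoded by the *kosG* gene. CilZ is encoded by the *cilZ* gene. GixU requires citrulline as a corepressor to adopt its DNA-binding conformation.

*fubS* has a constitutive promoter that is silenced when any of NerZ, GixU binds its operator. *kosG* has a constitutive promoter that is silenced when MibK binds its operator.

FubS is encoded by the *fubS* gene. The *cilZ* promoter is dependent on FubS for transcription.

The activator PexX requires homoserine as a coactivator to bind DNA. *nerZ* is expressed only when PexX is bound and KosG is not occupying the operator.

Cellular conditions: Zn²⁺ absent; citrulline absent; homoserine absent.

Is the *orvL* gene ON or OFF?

OFF

Zn²⁺ is absent, so MibK is inactive.
With no repressor bound, *kosG* is transcribed.
So KosG is produced and active.
Homoserine is absent, so PexX is inactive.
With repressor KosG bound, *nerZ* is not transcribed.
So NerZ is not produced.
Citrulline is absent, so GixU is inactive.
With no repressor bound, *fubS* is transcribed.
So FubS is produced and active.
No repressor is bound and FubS is active, so *cilZ* is transcribed.
So CilZ is produced and active.
With repressor CilZ bound, *orvL* is not transcribed.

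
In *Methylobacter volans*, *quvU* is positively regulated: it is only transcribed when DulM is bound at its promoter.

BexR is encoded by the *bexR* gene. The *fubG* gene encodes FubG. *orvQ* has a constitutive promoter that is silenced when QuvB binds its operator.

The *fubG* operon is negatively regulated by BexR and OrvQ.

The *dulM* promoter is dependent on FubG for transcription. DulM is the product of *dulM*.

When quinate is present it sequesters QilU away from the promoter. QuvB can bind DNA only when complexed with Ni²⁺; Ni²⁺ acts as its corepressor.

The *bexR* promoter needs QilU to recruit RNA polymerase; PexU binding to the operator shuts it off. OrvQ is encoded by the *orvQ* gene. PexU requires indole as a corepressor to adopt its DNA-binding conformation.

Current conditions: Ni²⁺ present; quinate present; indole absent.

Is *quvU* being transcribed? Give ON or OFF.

Quinate is present, so QilU is inactive.
Indole is absent, so PexU is inactive.
Required activator QilU is absent, so *bexR* is not transcribed.
So BexR is not produced.
Ni²⁺ is present, so QuvB is active.
With repressor QuvB bound, *orvQ* is not transcribed.
So OrvQ is not produced.
With no repressor bound, *fubG* is transcribed.
So FubG is produced and active.
No repressor is bound and FubG is active, so *dulM* is transcribed.
So DulM is produced and active.
No repressor is bound and DulM is active, so *quvU* is transcribed.

ON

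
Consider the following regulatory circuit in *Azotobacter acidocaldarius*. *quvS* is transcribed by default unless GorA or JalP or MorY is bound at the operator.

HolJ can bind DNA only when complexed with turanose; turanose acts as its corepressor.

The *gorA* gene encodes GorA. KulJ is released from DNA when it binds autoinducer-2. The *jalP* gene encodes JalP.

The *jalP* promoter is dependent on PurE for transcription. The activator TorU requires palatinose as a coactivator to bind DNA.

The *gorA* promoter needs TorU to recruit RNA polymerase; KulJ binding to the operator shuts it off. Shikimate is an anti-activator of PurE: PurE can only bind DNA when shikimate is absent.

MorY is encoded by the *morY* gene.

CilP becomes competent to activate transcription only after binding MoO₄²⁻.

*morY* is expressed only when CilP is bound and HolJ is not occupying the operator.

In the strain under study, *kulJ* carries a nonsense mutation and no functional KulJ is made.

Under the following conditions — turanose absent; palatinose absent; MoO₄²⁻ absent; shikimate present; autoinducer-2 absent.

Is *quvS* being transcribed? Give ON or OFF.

ON

KulJ is non-functional in this strain, so it has no effect.
Palatinose is absent, so TorU is inactive.
Required activator TorU is absent, so *gorA* is not transcribed.
So GorA is not produced.
Shikimate is present, so PurE is inactive.
Required activator PurE is absent, so *jalP* is not transcribed.
So JalP is not produced.
Turanose is absent, so HolJ is inactive.
MoO₄²⁻ is absent, so CilP is inactive.
Required activator CilP is absent, so *morY* is not transcribed.
So MorY is not produced.
With no repressor bound, *quvS* is transcribed.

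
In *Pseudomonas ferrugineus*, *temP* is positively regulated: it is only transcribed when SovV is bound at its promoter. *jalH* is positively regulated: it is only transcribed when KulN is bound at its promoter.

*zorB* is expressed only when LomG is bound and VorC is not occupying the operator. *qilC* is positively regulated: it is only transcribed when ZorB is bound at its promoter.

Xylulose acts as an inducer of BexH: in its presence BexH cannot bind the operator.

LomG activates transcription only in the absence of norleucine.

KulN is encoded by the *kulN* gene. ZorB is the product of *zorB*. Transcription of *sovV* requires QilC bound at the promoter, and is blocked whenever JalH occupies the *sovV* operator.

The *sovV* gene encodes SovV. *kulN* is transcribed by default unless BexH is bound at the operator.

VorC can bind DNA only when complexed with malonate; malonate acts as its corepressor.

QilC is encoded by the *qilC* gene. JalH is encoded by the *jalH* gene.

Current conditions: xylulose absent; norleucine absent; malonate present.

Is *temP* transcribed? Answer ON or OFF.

Malonate is present, so VorC is active.
Norleucine is absent, so LomG is active.
With repressor VorC bound, *zorB* is not transcribed.
So ZorB is not produced.
Required activator ZorB is absent, so *qilC* is not transcribed.
So QilC is not produced.
Xylulose is absent, so BexH is active.
With repressor BexH bound, *kulN* is not transcribed.
So KulN is not produced.
Required activator KulN is absent, so *jalH* is not transcribed.
So JalH is not produced.
Required activator QilC is absent, so *sovV* is not transcribed.
So SovV is not produced.
Required activator SovV is absent, so *temP* is not transcribed.

OFF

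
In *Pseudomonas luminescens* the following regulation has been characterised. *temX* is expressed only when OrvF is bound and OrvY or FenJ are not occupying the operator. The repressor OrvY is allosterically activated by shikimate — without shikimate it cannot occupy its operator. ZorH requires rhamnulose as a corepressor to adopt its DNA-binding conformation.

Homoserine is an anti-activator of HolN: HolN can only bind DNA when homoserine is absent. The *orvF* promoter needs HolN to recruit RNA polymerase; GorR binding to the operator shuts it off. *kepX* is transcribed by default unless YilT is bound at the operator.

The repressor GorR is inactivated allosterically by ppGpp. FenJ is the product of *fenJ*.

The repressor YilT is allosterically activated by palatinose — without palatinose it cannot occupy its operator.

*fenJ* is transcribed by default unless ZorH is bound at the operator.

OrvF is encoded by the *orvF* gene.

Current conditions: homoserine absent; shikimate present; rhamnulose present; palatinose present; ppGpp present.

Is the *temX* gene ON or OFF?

OFF

Shikimate is present, so OrvY is active.
ppGpp is present, so GorR is inactive.
Homoserine is absent, so HolN is active.
No repressor is bound and HolN is active, so *orvF* is transcribed.
So OrvF is produced and active.
Rhamnulose is present, so ZorH is active.
With repressor ZorH bound, *fenJ* is not transcribed.
So FenJ is not produced.
With repressor OrvY bound, *temX* is not transcribed.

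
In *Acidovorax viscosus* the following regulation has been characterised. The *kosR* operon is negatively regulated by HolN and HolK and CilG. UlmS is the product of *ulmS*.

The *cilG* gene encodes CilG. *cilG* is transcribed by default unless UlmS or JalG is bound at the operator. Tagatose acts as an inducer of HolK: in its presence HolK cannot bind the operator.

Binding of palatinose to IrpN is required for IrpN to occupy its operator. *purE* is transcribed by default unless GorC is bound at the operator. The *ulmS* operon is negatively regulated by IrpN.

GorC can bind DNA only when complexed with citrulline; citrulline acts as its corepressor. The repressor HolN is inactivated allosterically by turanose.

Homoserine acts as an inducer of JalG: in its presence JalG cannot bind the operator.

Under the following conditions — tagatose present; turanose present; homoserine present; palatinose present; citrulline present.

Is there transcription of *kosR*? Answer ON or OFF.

OFF

Turanose is present, so HolN is inactive.
Tagatose is present, so HolK is inactive.
Palatinose is present, so IrpN is active.
With repressor IrpN bound, *ulmS* is not transcribed.
So UlmS is not produced.
Homoserine is present, so JalG is inactive.
With no repressor bound, *cilG* is transcribed.
So CilG is produced and active.
With repressor CilG bound, *kosR* is not transcribed.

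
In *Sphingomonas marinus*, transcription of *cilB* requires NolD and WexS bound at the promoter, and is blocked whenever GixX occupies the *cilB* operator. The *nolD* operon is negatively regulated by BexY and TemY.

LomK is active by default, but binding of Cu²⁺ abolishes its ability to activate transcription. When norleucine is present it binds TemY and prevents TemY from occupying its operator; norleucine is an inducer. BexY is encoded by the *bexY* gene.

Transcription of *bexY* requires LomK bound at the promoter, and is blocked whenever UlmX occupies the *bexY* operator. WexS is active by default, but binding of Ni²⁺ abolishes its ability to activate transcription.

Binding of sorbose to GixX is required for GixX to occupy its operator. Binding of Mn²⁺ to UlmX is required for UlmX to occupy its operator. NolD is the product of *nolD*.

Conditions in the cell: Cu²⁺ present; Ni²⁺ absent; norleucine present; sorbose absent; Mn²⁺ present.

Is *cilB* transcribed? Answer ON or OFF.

ON

Mn²⁺ is present, so UlmX is active.
Cu²⁺ is present, so LomK is inactive.
With repressor UlmX bound, *bexY* is not transcribed.
So BexY is not produced.
Norleucine is present, so TemY is inactive.
With no repressor bound, *nolD* is transcribed.
So NolD is produced and active.
Sorbose is absent, so GixX is inactive.
Ni²⁺ is absent, so WexS is active.
No repressor is bound and NolD and WexS are active, so *cilB* is transcribed.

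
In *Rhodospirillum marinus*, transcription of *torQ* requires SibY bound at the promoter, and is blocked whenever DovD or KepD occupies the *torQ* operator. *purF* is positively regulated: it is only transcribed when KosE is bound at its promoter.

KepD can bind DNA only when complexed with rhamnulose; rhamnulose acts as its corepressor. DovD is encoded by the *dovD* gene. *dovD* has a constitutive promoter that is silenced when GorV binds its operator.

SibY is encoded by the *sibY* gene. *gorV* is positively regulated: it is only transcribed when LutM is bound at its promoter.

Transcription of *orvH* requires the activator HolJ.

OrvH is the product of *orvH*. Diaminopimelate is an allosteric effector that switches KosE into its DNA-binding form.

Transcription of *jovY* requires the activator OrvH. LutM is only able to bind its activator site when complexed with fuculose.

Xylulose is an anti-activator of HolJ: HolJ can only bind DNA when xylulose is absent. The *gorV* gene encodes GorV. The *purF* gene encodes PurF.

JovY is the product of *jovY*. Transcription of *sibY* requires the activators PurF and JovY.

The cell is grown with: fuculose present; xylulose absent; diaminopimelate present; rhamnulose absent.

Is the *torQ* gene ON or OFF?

Fuculose is present, so LutM is active.
No repressor is bound and LutM is active, so *gorV* is transcribed.
So GorV is produced and active.
With repressor GorV bound, *dovD* is not transcribed.
So DovD is not produced.
Diaminopimelate is present, so KosE is active.
No repressor is bound and KosE is active, so *purF* is transcribed.
So PurF is produced and active.
Xylulose is absent, so HolJ is active.
No repressor is bound and HolJ is active, so *orvH* is transcribed.
So OrvH is produced and active.
No repressor is bound and OrvH is active, so *jovY* is transcribed.
So JovY is produced and active.
No repressor is bound and PurF and JovY are active, so *sibY* is transcribed.
So SibY is produced and active.
Rhamnulose is absent, so KepD is inactive.
No repressor is bound and SibY is active, so *torQ* is transcribed.

ON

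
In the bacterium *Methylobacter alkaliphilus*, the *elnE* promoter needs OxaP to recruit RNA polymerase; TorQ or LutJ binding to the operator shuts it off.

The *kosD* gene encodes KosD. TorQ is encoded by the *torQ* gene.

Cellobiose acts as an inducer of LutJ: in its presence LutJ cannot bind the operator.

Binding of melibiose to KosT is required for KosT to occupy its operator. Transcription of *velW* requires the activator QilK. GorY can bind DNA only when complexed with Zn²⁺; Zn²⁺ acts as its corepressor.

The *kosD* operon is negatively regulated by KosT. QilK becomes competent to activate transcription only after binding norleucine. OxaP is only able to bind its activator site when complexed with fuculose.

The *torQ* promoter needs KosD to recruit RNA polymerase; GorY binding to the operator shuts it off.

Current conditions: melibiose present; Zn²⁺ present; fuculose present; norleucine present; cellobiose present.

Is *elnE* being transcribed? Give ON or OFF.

Fuculose is present, so OxaP is active.
Melibiose is present, so KosT is active.
With repressor KosT bound, *kosD* is not transcribed.
So KosD is not produced.
Zn²⁺ is present, so GorY is active.
With repressor GorY bound, *torQ* is not transcribed.
So TorQ is not produced.
Cellobiose is present, so LutJ is inactive.
No repressor is bound and OxaP is active, so *elnE* is transcribed.

ON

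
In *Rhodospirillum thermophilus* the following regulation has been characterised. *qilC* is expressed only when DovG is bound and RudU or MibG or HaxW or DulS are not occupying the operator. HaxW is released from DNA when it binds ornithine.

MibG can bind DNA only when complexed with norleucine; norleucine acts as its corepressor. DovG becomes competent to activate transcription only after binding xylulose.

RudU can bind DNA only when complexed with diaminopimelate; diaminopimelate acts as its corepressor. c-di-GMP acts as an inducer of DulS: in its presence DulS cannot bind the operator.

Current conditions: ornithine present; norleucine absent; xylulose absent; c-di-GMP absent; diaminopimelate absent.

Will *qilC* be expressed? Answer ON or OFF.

Diaminopimelate is absent, so RudU is inactive.
Xylulose is absent, so DovG is inactive.
Norleucine is absent, so MibG is inactive.
Ornithine is present, so HaxW is inactive.
c-di-GMP is absent, so DulS is active.
With repressor DulS bound, *qilC* is not transcribed.

OFF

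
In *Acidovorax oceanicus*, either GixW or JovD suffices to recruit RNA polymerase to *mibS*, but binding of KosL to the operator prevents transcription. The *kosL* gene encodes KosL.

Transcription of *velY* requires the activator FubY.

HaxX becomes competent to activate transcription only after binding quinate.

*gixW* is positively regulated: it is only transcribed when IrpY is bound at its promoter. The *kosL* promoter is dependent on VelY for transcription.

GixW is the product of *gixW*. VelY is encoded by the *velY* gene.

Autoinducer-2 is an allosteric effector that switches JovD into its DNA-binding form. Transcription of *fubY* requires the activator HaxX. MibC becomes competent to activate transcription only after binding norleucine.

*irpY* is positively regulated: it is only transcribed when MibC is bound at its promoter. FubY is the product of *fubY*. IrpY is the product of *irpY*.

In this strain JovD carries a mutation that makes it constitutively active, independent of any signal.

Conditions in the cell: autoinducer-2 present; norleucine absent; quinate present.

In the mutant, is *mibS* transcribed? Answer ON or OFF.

OFF

Quinate is present, so HaxX is active.
No repressor is bound and HaxX is active, so *fubY* is transcribed.
So FubY is produced and active.
No repressor is bound and FubY is active, so *velY* is transcribed.
So VelY is produced and active.
No repressor is bound and VelY is active, so *kosL* is transcribed.
So KosL is produced and active.
Norleucine is absent, so MibC is inactive.
Required activator MibC is absent, so *irpY* is not transcribed.
So IrpY is not produced.
Required activator IrpY is absent, so *gixW* is not transcribed.
So GixW is not produced.
JovD is constitutively active in this strain.
With repressor KosL bound, *mibS* is not transcribed.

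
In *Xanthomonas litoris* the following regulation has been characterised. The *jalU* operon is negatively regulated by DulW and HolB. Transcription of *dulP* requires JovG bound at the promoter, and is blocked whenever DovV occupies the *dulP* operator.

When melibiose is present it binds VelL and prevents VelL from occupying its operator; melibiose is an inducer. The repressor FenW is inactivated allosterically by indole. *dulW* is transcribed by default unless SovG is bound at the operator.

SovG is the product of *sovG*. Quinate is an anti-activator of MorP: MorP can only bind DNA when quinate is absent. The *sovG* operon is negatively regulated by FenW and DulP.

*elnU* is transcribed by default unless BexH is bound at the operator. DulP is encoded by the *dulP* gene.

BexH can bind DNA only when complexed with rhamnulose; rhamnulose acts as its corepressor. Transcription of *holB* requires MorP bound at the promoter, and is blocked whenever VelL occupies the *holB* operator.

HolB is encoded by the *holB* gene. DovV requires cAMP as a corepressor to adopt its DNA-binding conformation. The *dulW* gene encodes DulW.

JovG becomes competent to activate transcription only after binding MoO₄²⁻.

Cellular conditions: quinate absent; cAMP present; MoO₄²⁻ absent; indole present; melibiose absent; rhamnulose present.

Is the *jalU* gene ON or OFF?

ON

Indole is present, so FenW is inactive.
cAMP is present, so DovV is active.
MoO₄²⁻ is absent, so JovG is inactive.
With repressor DovV bound, *dulP* is not transcribed.
So DulP is not produced.
With no repressor bound, *sovG* is transcribed.
So SovG is produced and active.
With repressor SovG bound, *dulW* is not transcribed.
So DulW is not produced.
Quinate is absent, so MorP is active.
Melibiose is absent, so VelL is active.
With repressor VelL bound, *holB* is not transcribed.
So HolB is not produced.
With no repressor bound, *jalU* is transcribed.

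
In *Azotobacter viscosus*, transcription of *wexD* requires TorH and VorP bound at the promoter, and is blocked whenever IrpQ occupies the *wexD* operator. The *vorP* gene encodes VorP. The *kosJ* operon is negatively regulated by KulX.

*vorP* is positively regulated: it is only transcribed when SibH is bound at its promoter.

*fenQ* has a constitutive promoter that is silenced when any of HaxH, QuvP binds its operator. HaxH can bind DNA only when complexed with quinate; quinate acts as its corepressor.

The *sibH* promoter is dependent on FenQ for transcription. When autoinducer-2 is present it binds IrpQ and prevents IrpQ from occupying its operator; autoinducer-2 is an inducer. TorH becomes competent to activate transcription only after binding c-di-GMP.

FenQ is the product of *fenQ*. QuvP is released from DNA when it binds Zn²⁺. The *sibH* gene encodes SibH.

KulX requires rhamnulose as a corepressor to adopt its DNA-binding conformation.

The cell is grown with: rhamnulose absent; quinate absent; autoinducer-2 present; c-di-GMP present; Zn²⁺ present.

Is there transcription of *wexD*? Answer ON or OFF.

c-di-GMP is present, so TorH is active.
Autoinducer-2 is present, so IrpQ is inactive.
Quinate is absent, so HaxH is inactive.
Zn²⁺ is present, so QuvP is inactive.
With no repressor bound, *fenQ* is transcribed.
So FenQ is produced and active.
No repressor is bound and FenQ is active, so *sibH* is transcribed.
So SibH is produced and active.
No repressor is bound and SibH is active, so *vorP* is transcribed.
So VorP is produced and active.
No repressor is bound and TorH and VorP are active, so *wexD* is transcribed.

ON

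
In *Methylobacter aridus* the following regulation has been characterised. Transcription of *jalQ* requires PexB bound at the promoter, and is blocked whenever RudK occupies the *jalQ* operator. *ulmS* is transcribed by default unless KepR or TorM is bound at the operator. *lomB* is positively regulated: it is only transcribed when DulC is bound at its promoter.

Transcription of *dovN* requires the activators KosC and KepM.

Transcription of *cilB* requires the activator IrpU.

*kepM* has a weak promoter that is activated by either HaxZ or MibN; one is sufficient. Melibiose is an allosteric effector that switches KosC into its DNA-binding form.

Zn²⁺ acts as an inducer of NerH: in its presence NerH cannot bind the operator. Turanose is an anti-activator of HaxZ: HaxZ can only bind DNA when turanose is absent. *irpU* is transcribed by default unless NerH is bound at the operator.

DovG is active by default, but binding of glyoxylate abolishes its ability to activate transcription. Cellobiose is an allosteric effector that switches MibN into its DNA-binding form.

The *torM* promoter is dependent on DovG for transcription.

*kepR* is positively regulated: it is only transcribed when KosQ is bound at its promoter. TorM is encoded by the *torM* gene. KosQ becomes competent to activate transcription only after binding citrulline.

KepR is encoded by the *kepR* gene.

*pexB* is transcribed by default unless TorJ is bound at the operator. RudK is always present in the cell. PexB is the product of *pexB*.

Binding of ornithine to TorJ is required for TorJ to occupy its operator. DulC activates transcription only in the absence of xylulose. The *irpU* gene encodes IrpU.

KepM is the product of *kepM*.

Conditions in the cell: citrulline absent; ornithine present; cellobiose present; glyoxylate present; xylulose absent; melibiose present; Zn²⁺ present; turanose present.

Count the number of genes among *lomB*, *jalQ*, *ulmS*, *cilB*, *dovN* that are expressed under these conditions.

4

Xylulose is absent, so DulC is active.
No repressor is bound and DulC is active, so *lomB* is transcribed.
→ *lomB* is ON.
RudK is produced constitutively and is active.
Ornithine is present, so TorJ is active.
With repressor TorJ bound, *pexB* is not transcribed.
So PexB is not produced.
With repressor RudK bound, *jalQ* is not transcribed.
→ *jalQ* is OFF.
Citrulline is absent, so KosQ is inactive.
Required activator KosQ is absent, so *kepR* is not transcribed.
So KepR is not produced.
Glyoxylate is present, so DovG is inactive.
Required activator DovG is absent, so *torM* is not transcribed.
So TorM is not produced.
With no repressor bound, *ulmS* is transcribed.
→ *ulmS* is ON.
Zn²⁺ is present, so NerH is inactive.
With no repressor bound, *irpU* is transcribed.
So IrpU is produced and active.
No repressor is bound and IrpU is active, so *cilB* is transcribed.
→ *cilB* is ON.
Melibiose is present, so KosC is active.
Turanose is present, so HaxZ is inactive.
Cellobiose is present, so MibN is active.
Activator MibN is present, so *kepM* is transcribed.
So KepM is produced and active.
No repressor is bound and KosC and KepM are active, so *dovN* is transcribed.
→ *dovN* is ON.
4 of the 5 genes are transcribed.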